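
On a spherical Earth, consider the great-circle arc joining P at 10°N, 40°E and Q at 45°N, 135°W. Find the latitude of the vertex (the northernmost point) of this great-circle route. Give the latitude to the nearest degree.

The great circle lies in the plane with unit normal n̂ = (p₁ × p₂)/|p₁ × p₂|.
Here n̂_z ≈ -0.074; the vertex latitude is φ_max = arccos|n̂_z| ≈ 85.8°.
Check via Clairaut: cos φ_max = |cos φ₁| · sin C = cos(10.0°)·sin(4.3°) ≈ 0.074, again giving ≈ 85.8°.

≈ 86°N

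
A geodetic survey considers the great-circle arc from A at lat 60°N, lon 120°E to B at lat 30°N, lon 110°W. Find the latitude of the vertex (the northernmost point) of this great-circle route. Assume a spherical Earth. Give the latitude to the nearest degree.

The great circle lies in the plane with unit normal n̂ = (p₁ × p₂)/|p₁ × p₂|.
Here n̂_z ≈ +0.336; the vertex latitude is φ_max = arccos|n̂_z| ≈ 70.4°.
Check via Clairaut: cos φ_max = |cos φ₁| · sin C = cos(60.0°)·sin(42.2°) ≈ 0.336, again giving ≈ 70.4°.

≈ 70°N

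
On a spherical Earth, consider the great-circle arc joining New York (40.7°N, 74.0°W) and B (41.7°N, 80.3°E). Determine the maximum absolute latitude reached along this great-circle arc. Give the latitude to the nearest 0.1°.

The great circle lies in the plane with unit normal n̂ = (p₁ × p₂)/|p₁ × p₂|.
Here n̂_z ≈ +0.246; the vertex latitude is φ_max = arccos|n̂_z| ≈ 75.7°.
Check via Clairaut: cos φ_max = |cos φ₁| · sin C = cos(40.7°)·sin(18.9°) ≈ 0.246, again giving ≈ 75.7°.

≈ 75.7°N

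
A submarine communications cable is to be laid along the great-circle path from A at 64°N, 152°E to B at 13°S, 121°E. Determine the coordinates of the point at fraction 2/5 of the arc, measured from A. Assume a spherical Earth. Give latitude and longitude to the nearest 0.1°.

≈ 34.0°N, 132.9°E

The haversine formula gives a central angle δ ≈ 1.406 rad (80.6°) between the endpoints.
Interpolate at f = 2/5 with slerp weights a = sin((1−f)δ)/sin δ ≈ 0.757, b = sin(fδ)/sin δ ≈ 0.541.
p = a·p₁ + b·p₂ ≈ (-0.564, 0.607, 0.559); φ = arcsin(p_z) ≈ 33.99°, λ = atan2(p_y, p_x) ≈ 132.90°.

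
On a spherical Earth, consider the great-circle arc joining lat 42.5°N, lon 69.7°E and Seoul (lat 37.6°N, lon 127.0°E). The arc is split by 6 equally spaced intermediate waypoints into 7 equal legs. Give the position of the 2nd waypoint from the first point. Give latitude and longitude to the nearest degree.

Write both endpoints as unit vectors p₁, p₂ with components (cos φ cos λ, cos φ sin λ, sin φ).
The central angle between the endpoints is δ = arccos(p₁·p₂) ≈ 0.756 rad (43.3°).
Interpolate at f = 2/7 with slerp weights a = sin((1−f)δ)/sin δ ≈ 0.749, b = sin(fδ)/sin δ ≈ 0.312.
p = a·p₁ + b·p₂ ≈ (0.043, 0.716, 0.697); φ = arcsin(p_z) ≈ 44.18°, λ = atan2(p_y, p_x) ≈ 86.58°.

≈ lat 44°N, lon 87°E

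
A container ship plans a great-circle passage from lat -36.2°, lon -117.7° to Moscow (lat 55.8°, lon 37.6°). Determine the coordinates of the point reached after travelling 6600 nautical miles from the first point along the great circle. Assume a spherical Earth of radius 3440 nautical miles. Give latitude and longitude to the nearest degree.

Write both endpoints as unit vectors p₁, p₂ with components (cos φ cos λ, cos φ sin λ, sin φ).
The central angle between the endpoints is δ = arccos(p₁·p₂) ≈ 2.692 rad (154.2°). The total great-circle distance is δ·R ≈ 2.692 × 3440 ≈ 9260 nmi, so the target fraction is f = 6600/9260 ≈ 0.713.
Interpolate at f ≈ 0.713 with slerp weights a = sin((1−f)δ)/sin δ ≈ 1.607, b = sin(fδ)/sin δ ≈ 2.163.
p = a·p₁ + b·p₂ ≈ (0.360, -0.406, 0.840); φ = arcsin(p_z) ≈ 57.11°, λ = atan2(p_y, p_x) ≈ -48.43°.

≈ lat 57°, lon -48°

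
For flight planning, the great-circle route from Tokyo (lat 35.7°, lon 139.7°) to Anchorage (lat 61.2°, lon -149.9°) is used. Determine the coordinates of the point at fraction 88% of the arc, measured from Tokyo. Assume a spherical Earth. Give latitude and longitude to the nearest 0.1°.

Write both endpoints as unit vectors p₁, p₂ with components (cos φ cos λ, cos φ sin λ, sin φ).
The central angle between the endpoints is δ = arccos(p₁·p₂) ≈ 0.873 rad (50.0°).
Interpolate at f = 0.88 with slerp weights a = sin((1−f)δ)/sin δ ≈ 0.136, b = sin(fδ)/sin δ ≈ 0.907.
p = a·p₁ + b·p₂ ≈ (-0.462, -0.147, 0.874); φ = arcsin(p_z) ≈ 60.96°, λ = atan2(p_y, p_x) ≈ -162.32°.

≈ lat 61.0°, lon -162.3°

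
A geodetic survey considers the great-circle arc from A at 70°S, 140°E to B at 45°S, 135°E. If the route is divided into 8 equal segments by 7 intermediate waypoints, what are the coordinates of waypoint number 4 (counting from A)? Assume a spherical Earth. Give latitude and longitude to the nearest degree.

Convert each endpoint to a unit vector on the sphere (x = cos φ cos λ, y = cos φ sin λ, z = sin φ).
The central angle between the endpoints is δ = arccos(p₁·p₂) ≈ 0.439 rad (25.1°).
Interpolate at f = 4/8 with slerp weights a = sin((1−f)δ)/sin δ ≈ 0.512, b = sin(fδ)/sin δ ≈ 0.512.
p = a·p₁ + b·p₂ ≈ (-0.390, 0.369, -0.844); φ = arcsin(p_z) ≈ -57.52°, λ = atan2(p_y, p_x) ≈ 136.63°.

≈ 58°S, 137°E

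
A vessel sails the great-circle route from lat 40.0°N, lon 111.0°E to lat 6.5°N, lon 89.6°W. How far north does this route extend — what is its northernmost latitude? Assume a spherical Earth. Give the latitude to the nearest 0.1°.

≈ 69.6°N

The great circle lies in the plane with unit normal n̂ = (p₁ × p₂)/|p₁ × p₂|.
Here n̂_z ≈ +0.348; the vertex latitude is φ_max = arccos|n̂_z| ≈ 69.6°.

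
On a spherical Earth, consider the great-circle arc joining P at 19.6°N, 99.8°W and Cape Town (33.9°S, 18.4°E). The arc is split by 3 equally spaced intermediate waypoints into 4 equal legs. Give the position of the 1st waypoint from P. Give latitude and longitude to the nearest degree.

≈ 3°N, 73°W

From cos δ = sin φ₁ sin φ₂ + cos φ₁ cos φ₂ cos Δλ, the central angle is δ ≈ 2.161 rad (123.8°).
Interpolate at f = 1/4 with slerp weights a = sin((1−f)δ)/sin δ ≈ 1.202, b = sin(fδ)/sin δ ≈ 0.619.
p = a·p₁ + b·p₂ ≈ (0.295, -0.954, 0.058); φ = arcsin(p_z) ≈ 3.32°, λ = atan2(p_y, p_x) ≈ -72.82°.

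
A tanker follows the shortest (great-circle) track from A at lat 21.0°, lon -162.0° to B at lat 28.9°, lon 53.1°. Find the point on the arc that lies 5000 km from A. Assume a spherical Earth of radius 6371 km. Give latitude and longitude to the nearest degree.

Write both endpoints as unit vectors p₁, p₂ with components (cos φ cos λ, cos φ sin λ, sin φ).
The central angle between the endpoints is δ = arccos(p₁·p₂) ≈ 2.089 rad (119.7°). The total great-circle distance is δ·R ≈ 2.089 × 6371 ≈ 13310 km, so the target fraction is f = 5000/13310 ≈ 0.376.
Interpolate at f ≈ 0.376 with slerp weights a = sin((1−f)δ)/sin δ ≈ 1.111, b = sin(fδ)/sin δ ≈ 0.814.
p = a·p₁ + b·p₂ ≈ (-0.558, 0.249, 0.791); φ = arcsin(p_z) ≈ 52.30°, λ = atan2(p_y, p_x) ≈ 155.96°.

≈ lat 52°, lon 156°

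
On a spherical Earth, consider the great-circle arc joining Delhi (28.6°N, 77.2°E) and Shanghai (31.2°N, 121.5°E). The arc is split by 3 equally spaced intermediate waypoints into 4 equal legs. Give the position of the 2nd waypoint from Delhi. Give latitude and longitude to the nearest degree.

≈ 32°N, 99°E

From cos δ = sin φ₁ sin φ₂ + cos φ₁ cos φ₂ cos Δλ, the central angle is δ ≈ 0.667 rad (38.2°).
Interpolate at f = 2/4 with slerp weights a = sin((1−f)δ)/sin δ ≈ 0.529, b = sin(fδ)/sin δ ≈ 0.529.
p = a·p₁ + b·p₂ ≈ (-0.134, 0.839, 0.527); φ = arcsin(p_z) ≈ 31.83°, λ = atan2(p_y, p_x) ≈ 99.05°.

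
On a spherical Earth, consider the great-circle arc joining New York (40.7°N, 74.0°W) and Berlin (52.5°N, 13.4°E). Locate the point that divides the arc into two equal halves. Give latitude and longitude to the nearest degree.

Write both endpoints as unit vectors p₁, p₂ with components (cos φ cos λ, cos φ sin λ, sin φ).
The central angle between the endpoints is δ = arccos(p₁·p₂) ≈ 1.002 rad (57.4°).
Interpolate at f = 1/2 with slerp weights a = sin((1−f)δ)/sin δ ≈ 0.570, b = sin(fδ)/sin δ ≈ 0.570.
p = a·p₁ + b·p₂ ≈ (0.457, -0.335, 0.824); φ = arcsin(p_z) ≈ 55.50°, λ = atan2(p_y, p_x) ≈ -36.26°.

≈ 55°N, 36°W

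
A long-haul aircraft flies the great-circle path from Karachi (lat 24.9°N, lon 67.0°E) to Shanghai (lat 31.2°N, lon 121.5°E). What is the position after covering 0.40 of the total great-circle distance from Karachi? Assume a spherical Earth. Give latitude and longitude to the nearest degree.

≈ lat 30°N, lon 88°E

From cos δ = sin φ₁ sin φ₂ + cos φ₁ cos φ₂ cos Δλ, the central angle is δ ≈ 0.838 rad (48.0°).
Interpolate at f = 0.40 with slerp weights a = sin((1−f)δ)/sin δ ≈ 0.648, b = sin(fδ)/sin δ ≈ 0.443.
p = a·p₁ + b·p₂ ≈ (0.032, 0.864, 0.502); φ = arcsin(p_z) ≈ 30.15°, λ = atan2(p_y, p_x) ≈ 87.88°.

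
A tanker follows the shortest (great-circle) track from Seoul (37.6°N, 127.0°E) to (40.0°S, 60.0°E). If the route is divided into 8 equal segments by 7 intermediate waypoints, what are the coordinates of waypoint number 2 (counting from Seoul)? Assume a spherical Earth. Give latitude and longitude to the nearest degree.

≈ (19°N, 109°E)

Write both endpoints as unit vectors p₁, p₂ with components (cos φ cos λ, cos φ sin λ, sin φ).
The central angle between the endpoints is δ = arccos(p₁·p₂) ≈ 1.726 rad (98.9°).
Interpolate at f = 2/8 with slerp weights a = sin((1−f)δ)/sin δ ≈ 0.974, b = sin(fδ)/sin δ ≈ 0.423.
p = a·p₁ + b·p₂ ≈ (-0.302, 0.897, 0.322); φ = arcsin(p_z) ≈ 18.79°, λ = atan2(p_y, p_x) ≈ 108.61°.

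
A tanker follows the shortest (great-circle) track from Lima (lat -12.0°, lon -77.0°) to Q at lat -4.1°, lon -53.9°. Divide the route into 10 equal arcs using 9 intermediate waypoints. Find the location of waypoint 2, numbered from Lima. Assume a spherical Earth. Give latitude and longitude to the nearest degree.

≈ lat -11°, lon -72°

Convert each endpoint to a unit vector on the sphere (x = cos φ cos λ, y = cos φ sin λ, z = sin φ).
The central angle between the endpoints is δ = arccos(p₁·p₂) ≈ 0.422 rad (24.2°).
Interpolate at f = 2/10 with slerp weights a = sin((1−f)δ)/sin δ ≈ 0.809, b = sin(fδ)/sin δ ≈ 0.206.
p = a·p₁ + b·p₂ ≈ (0.299, -0.937, -0.183); φ = arcsin(p_z) ≈ -10.54°, λ = atan2(p_y, p_x) ≈ -72.30°.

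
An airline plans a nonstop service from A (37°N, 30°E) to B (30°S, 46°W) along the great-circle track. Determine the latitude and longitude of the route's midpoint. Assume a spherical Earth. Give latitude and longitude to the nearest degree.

≈ (4°N, 10°W)

From cos δ = sin φ₁ sin φ₂ + cos φ₁ cos φ₂ cos Δλ, the central angle is δ ≈ 1.705 rad (97.7°).
Interpolate at f = 1/2 with slerp weights a = sin((1−f)δ)/sin δ ≈ 0.760, b = sin(fδ)/sin δ ≈ 0.760.
p = a·p₁ + b·p₂ ≈ (0.982, -0.170, 0.077); φ = arcsin(p_z) ≈ 4.44°, λ = atan2(p_y, p_x) ≈ -9.81°.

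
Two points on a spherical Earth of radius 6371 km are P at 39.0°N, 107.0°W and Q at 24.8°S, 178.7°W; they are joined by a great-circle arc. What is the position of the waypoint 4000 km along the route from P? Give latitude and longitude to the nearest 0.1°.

≈ 16.2°N, 138.8°W

From cos δ = sin φ₁ sin φ₂ + cos φ₁ cos φ₂ cos Δλ, the central angle is δ ≈ 1.613 rad (92.4°). The total great-circle distance is δ·R ≈ 1.613 × 6371 ≈ 10278 km, so the target fraction is f = 4000/10278 ≈ 0.389.
Interpolate at f ≈ 0.389 with slerp weights a = sin((1−f)δ)/sin δ ≈ 0.834, b = sin(fδ)/sin δ ≈ 0.588.
p = a·p₁ + b·p₂ ≈ (-0.723, -0.632, 0.278); φ = arcsin(p_z) ≈ 16.17°, λ = atan2(p_y, p_x) ≈ -138.84°.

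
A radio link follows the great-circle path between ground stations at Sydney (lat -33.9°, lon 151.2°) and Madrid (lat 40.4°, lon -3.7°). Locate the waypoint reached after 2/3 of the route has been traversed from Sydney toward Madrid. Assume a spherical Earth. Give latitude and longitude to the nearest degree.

Convert each endpoint to a unit vector on the sphere (x = cos φ cos λ, y = cos φ sin λ, z = sin φ).
The central angle between the endpoints is δ = arccos(p₁·p₂) ≈ 2.776 rad (159.0°).
Interpolate at f = 2/3 with slerp weights a = sin((1−f)δ)/sin δ ≈ 2.234, b = sin(fδ)/sin δ ≈ 2.688.
p = a·p₁ + b·p₂ ≈ (0.418, 0.761, 0.496); φ = arcsin(p_z) ≈ 29.74°, λ = atan2(p_y, p_x) ≈ 61.24°.

≈ lat 30°, lon 61°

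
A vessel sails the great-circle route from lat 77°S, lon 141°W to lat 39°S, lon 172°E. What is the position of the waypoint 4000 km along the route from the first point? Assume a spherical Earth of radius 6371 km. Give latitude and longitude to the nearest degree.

Convert each endpoint to a unit vector on the sphere (x = cos φ cos λ, y = cos φ sin λ, z = sin φ).
The central angle between the endpoints is δ = arccos(p₁·p₂) ≈ 0.749 rad (42.9°). The total great-circle distance is δ·R ≈ 0.749 × 6371 ≈ 4771 km, so the target fraction is f = 4000/4771 ≈ 0.838.
Interpolate at f ≈ 0.838 with slerp weights a = sin((1−f)δ)/sin δ ≈ 0.177, b = sin(fδ)/sin δ ≈ 0.863.
p = a·p₁ + b·p₂ ≈ (-0.695, 0.068, -0.716); φ = arcsin(p_z) ≈ -45.71°, λ = atan2(p_y, p_x) ≈ 174.40°.

≈ lat 46°S, lon 174°E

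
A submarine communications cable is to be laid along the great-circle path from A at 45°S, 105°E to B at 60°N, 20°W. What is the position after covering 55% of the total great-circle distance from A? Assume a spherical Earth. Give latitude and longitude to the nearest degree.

The haversine formula gives a central angle δ ≈ 2.524 rad (144.6°) between the endpoints.
Interpolate at f = 0.55 with slerp weights a = sin((1−f)δ)/sin δ ≈ 1.566, b = sin(fδ)/sin δ ≈ 1.698.
p = a·p₁ + b·p₂ ≈ (0.511, 0.779, 0.363); φ = arcsin(p_z) ≈ 21.30°, λ = atan2(p_y, p_x) ≈ 56.73°.

≈ 21°N, 57°E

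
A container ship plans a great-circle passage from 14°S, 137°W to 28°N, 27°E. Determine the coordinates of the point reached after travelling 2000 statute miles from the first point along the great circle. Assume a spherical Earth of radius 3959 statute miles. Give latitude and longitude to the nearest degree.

The haversine formula gives a central angle δ ≈ 2.785 rad (159.6°) between the endpoints. The total great-circle distance is δ·R ≈ 2.785 × 3959 ≈ 11026 mi, so the target fraction is f = 2000/11026 ≈ 0.181.
Interpolate at f ≈ 0.181 with slerp weights a = sin((1−f)δ)/sin δ ≈ 2.174, b = sin(fδ)/sin δ ≈ 1.387.
p = a·p₁ + b·p₂ ≈ (-0.452, -0.883, 0.125); φ = arcsin(p_z) ≈ 7.18°, λ = atan2(p_y, p_x) ≈ -117.12°.

≈ 7°N, 117°W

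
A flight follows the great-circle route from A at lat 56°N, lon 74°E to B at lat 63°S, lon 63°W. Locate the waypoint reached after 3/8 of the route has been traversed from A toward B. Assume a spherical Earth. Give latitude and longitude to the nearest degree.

Convert each endpoint to a unit vector on the sphere (x = cos φ cos λ, y = cos φ sin λ, z = sin φ).
The central angle between the endpoints is δ = arccos(p₁·p₂) ≈ 2.750 rad (157.6°).
Interpolate at f = 3/8 with slerp weights a = sin((1−f)δ)/sin δ ≈ 2.592, b = sin(fδ)/sin δ ≈ 2.249.
p = a·p₁ + b·p₂ ≈ (0.863, 0.484, 0.146); φ = arcsin(p_z) ≈ 8.37°, λ = atan2(p_y, p_x) ≈ 29.28°.

≈ lat 8°N, lon 29°E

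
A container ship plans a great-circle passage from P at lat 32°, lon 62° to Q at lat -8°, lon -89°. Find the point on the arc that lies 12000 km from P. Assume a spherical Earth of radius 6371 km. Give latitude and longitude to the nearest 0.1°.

Convert each endpoint to a unit vector on the sphere (x = cos φ cos λ, y = cos φ sin λ, z = sin φ).
The central angle between the endpoints is δ = arccos(p₁·p₂) ≈ 2.512 rad (143.9°). The total great-circle distance is δ·R ≈ 2.512 × 6371 ≈ 16004 km, so the target fraction is f = 12000/16004 ≈ 0.750.
Interpolate at f ≈ 0.750 with slerp weights a = sin((1−f)δ)/sin δ ≈ 0.998, b = sin(fδ)/sin δ ≈ 1.616.
p = a·p₁ + b·p₂ ≈ (0.425, -0.852, 0.304); φ = arcsin(p_z) ≈ 17.71°, λ = atan2(p_y, p_x) ≈ -63.48°.

≈ lat 17.7°, lon -63.5°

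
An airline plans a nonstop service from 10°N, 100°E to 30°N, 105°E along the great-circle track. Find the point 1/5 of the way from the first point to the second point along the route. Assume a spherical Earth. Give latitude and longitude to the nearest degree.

Convert each endpoint to a unit vector on the sphere (x = cos φ cos λ, y = cos φ sin λ, z = sin φ).
The central angle between the endpoints is δ = arccos(p₁·p₂) ≈ 0.358 rad (20.5°).
Interpolate at f = 1/5 with slerp weights a = sin((1−f)δ)/sin δ ≈ 0.806, b = sin(fδ)/sin δ ≈ 0.204.
p = a·p₁ + b·p₂ ≈ (-0.184, 0.953, 0.242); φ = arcsin(p_z) ≈ 14.01°, λ = atan2(p_y, p_x) ≈ 100.91°.

≈ 14°N, 101°E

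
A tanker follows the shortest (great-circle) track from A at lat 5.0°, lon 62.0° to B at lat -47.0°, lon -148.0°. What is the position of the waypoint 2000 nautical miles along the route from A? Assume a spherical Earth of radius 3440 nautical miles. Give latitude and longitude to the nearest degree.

Convert each endpoint to a unit vector on the sphere (x = cos φ cos λ, y = cos φ sin λ, z = sin φ).
The central angle between the endpoints is δ = arccos(p₁·p₂) ≈ 2.281 rad (130.7°). The total great-circle distance is δ·R ≈ 2.281 × 3440 ≈ 7847 nmi, so the target fraction is f = 2000/7847 ≈ 0.255.
Interpolate at f ≈ 0.255 with slerp weights a = sin((1−f)δ)/sin δ ≈ 1.308, b = sin(fδ)/sin δ ≈ 0.724.
p = a·p₁ + b·p₂ ≈ (0.193, 0.889, -0.416); φ = arcsin(p_z) ≈ -24.57°, λ = atan2(p_y, p_x) ≈ 77.76°.

≈ lat -25°, lon 78°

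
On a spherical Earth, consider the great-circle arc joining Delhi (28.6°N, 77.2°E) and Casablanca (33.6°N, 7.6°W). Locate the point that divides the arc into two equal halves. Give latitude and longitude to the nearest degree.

≈ 39°N, 36°E

The haversine formula gives a central angle δ ≈ 1.233 rad (70.7°) between the endpoints.
Interpolate at f = 1/2 with slerp weights a = sin((1−f)δ)/sin δ ≈ 0.613, b = sin(fδ)/sin δ ≈ 0.613.
p = a·p₁ + b·p₂ ≈ (0.625, 0.457, 0.633); φ = arcsin(p_z) ≈ 39.24°, λ = atan2(p_y, p_x) ≈ 36.18°.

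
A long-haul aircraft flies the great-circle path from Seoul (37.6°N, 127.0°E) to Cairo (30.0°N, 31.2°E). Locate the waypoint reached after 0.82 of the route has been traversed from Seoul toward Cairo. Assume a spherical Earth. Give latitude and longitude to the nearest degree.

≈ 37°N, 45°E

Write both endpoints as unit vectors p₁, p₂ with components (cos φ cos λ, cos φ sin λ, sin φ).
The central angle between the endpoints is δ = arccos(p₁·p₂) ≈ 1.333 rad (76.4°).
Interpolate at f = 0.82 with slerp weights a = sin((1−f)δ)/sin δ ≈ 0.245, b = sin(fδ)/sin δ ≈ 0.914.
p = a·p₁ + b·p₂ ≈ (0.560, 0.565, 0.606); φ = arcsin(p_z) ≈ 37.30°, λ = atan2(p_y, p_x) ≈ 45.22°.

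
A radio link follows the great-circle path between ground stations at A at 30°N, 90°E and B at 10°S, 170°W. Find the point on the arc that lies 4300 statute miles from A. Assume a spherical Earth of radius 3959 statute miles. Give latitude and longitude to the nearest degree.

≈ 10°N, 154°E

Convert each endpoint to a unit vector on the sphere (x = cos φ cos λ, y = cos φ sin λ, z = sin φ).
The central angle between the endpoints is δ = arccos(p₁·p₂) ≈ 1.808 rad (103.6°). The total great-circle distance is δ·R ≈ 1.808 × 3959 ≈ 7158 mi, so the target fraction is f = 4300/7158 ≈ 0.601.
Interpolate at f ≈ 0.601 with slerp weights a = sin((1−f)δ)/sin δ ≈ 0.680, b = sin(fδ)/sin δ ≈ 0.910.
p = a·p₁ + b·p₂ ≈ (-0.883, 0.433, 0.182); φ = arcsin(p_z) ≈ 10.48°, λ = atan2(p_y, p_x) ≈ 153.87°.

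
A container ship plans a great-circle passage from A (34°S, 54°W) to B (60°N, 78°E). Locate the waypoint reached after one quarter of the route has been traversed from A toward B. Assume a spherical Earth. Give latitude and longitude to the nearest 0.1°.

Write both endpoints as unit vectors p₁, p₂ with components (cos φ cos λ, cos φ sin λ, sin φ).
The central angle between the endpoints is δ = arccos(p₁·p₂) ≈ 2.437 rad (139.6°).
Interpolate at f = 1/4 with slerp weights a = sin((1−f)δ)/sin δ ≈ 1.493, b = sin(fδ)/sin δ ≈ 0.883.
p = a·p₁ + b·p₂ ≈ (0.819, -0.569, -0.070); φ = arcsin(p_z) ≈ -4.01°, λ = atan2(p_y, p_x) ≈ -34.80°.

≈ (4.0°S, 34.8°W)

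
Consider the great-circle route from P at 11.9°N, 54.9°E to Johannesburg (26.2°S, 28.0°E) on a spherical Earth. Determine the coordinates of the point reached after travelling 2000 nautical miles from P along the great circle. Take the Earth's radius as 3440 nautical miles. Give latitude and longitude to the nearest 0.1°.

Convert each endpoint to a unit vector on the sphere (x = cos φ cos λ, y = cos φ sin λ, z = sin φ).
The central angle between the endpoints is δ = arccos(p₁·p₂) ≈ 0.807 rad (46.2°). The total great-circle distance is δ·R ≈ 0.807 × 3440 ≈ 2775 nmi, so the target fraction is f = 2000/2775 ≈ 0.721.
Interpolate at f ≈ 0.721 with slerp weights a = sin((1−f)δ)/sin δ ≈ 0.309, b = sin(fδ)/sin δ ≈ 0.761.
p = a·p₁ + b·p₂ ≈ (0.777, 0.568, -0.272); φ = arcsin(p_z) ≈ -15.79°, λ = atan2(p_y, p_x) ≈ 36.18°.

≈ 15.8°S, 36.2°E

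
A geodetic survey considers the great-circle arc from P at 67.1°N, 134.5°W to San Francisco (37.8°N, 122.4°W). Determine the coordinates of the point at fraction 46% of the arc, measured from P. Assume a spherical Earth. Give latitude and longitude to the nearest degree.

Write both endpoints as unit vectors p₁, p₂ with components (cos φ cos λ, cos φ sin λ, sin φ).
The central angle between the endpoints is δ = arccos(p₁·p₂) ≈ 0.525 rad (30.1°).
Interpolate at f = 0.46 with slerp weights a = sin((1−f)δ)/sin δ ≈ 0.558, b = sin(fδ)/sin δ ≈ 0.477.
p = a·p₁ + b·p₂ ≈ (-0.354, -0.473, 0.807); φ = arcsin(p_z) ≈ 53.76°, λ = atan2(p_y, p_x) ≈ -126.82°.

≈ 54°N, 127°W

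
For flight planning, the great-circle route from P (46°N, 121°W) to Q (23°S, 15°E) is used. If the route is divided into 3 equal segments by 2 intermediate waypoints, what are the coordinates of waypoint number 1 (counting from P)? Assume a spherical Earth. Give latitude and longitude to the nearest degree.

The haversine formula gives a central angle δ ≈ 2.405 rad (137.8°) between the endpoints.
Interpolate at f = 1/3 with slerp weights a = sin((1−f)δ)/sin δ ≈ 1.488, b = sin(fδ)/sin δ ≈ 1.070.
p = a·p₁ + b·p₂ ≈ (0.419, -0.631, 0.653); φ = arcsin(p_z) ≈ 40.73°, λ = atan2(p_y, p_x) ≈ -56.43°.

≈ (41°N, 56°W)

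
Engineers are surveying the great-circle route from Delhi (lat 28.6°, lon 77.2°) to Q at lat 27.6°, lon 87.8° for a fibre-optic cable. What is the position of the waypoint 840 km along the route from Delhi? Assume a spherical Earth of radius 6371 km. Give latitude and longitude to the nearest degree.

Write both endpoints as unit vectors p₁, p₂ with components (cos φ cos λ, cos φ sin λ, sin φ).
The central angle between the endpoints is δ = arccos(p₁·p₂) ≈ 0.164 rad (9.4°). The total great-circle distance is δ·R ≈ 0.164 × 6371 ≈ 1045 km, so the target fraction is f = 840/1045 ≈ 0.804.
Interpolate at f ≈ 0.804 with slerp weights a = sin((1−f)δ)/sin δ ≈ 0.197, b = sin(fδ)/sin δ ≈ 0.805.
p = a·p₁ + b·p₂ ≈ (0.066, 0.882, 0.467); φ = arcsin(p_z) ≈ 27.86°, λ = atan2(p_y, p_x) ≈ 85.73°.

≈ lat 28°, lon 86°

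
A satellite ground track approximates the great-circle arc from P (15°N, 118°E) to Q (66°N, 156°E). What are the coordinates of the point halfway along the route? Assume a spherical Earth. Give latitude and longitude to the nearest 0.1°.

≈ (41.8°N, 129.0°E)

Convert each endpoint to a unit vector on the sphere (x = cos φ cos λ, y = cos φ sin λ, z = sin φ).
The central angle between the endpoints is δ = arccos(p₁·p₂) ≈ 0.993 rad (56.9°).
Interpolate at f = 1/2 with slerp weights a = sin((1−f)δ)/sin δ ≈ 0.569, b = sin(fδ)/sin δ ≈ 0.569.
p = a·p₁ + b·p₂ ≈ (-0.469, 0.579, 0.667); φ = arcsin(p_z) ≈ 41.81°, λ = atan2(p_y, p_x) ≈ 129.02°.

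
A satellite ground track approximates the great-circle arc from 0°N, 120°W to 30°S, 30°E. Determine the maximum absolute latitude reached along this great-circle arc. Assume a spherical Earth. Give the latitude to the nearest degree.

≈ 49°S

The great circle lies in the plane with unit normal n̂ = (p₁ × p₂)/|p₁ × p₂|.
Here n̂_z ≈ +0.655; the vertex latitude is φ_max = arccos|n̂_z| ≈ 49.1°.
Check via Clairaut: cos φ_max = |cos φ₁| · sin C = cos(0.0°)·sin(139.1°) ≈ 0.655, again giving ≈ 49.1°.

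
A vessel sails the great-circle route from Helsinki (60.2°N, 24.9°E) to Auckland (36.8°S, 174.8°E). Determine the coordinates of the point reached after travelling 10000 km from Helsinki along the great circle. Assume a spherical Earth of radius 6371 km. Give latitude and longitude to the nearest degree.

≈ (17°N, 148°E)

Write both endpoints as unit vectors p₁, p₂ with components (cos φ cos λ, cos φ sin λ, sin φ).
The central angle between the endpoints is δ = arccos(p₁·p₂) ≈ 2.614 rad (149.8°). The total great-circle distance is δ·R ≈ 2.614 × 6371 ≈ 16655 km, so the target fraction is f = 10000/16655 ≈ 0.600.
Interpolate at f ≈ 0.600 with slerp weights a = sin((1−f)δ)/sin δ ≈ 1.718, b = sin(fδ)/sin δ ≈ 1.987.
p = a·p₁ + b·p₂ ≈ (-0.810, 0.504, 0.301); φ = arcsin(p_z) ≈ 17.50°, λ = atan2(p_y, p_x) ≈ 148.12°.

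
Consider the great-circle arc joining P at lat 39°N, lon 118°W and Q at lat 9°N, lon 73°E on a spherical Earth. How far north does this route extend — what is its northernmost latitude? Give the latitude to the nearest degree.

The great circle lies in the plane with unit normal n̂ = (p₁ × p₂)/|p₁ × p₂|.
Here n̂_z ≈ -0.194; the vertex latitude is φ_max = arccos|n̂_z| ≈ 78.8°.
Check via Clairaut: cos φ_max = |cos φ₁| · sin C = cos(39.0°)·sin(14.4°) ≈ 0.194, again giving ≈ 78.8°.

≈ 79°N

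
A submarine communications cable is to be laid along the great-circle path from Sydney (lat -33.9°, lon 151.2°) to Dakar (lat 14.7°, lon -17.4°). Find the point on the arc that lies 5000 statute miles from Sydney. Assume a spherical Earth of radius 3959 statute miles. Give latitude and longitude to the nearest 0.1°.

≈ lat -57.9°, lon 38.6°

From cos δ = sin φ₁ sin φ₂ + cos φ₁ cos φ₂ cos Δλ, the central angle is δ ≈ 2.761 rad (158.2°). The total great-circle distance is δ·R ≈ 2.761 × 3959 ≈ 10932 mi, so the target fraction is f = 5000/10932 ≈ 0.457.
Interpolate at f ≈ 0.457 with slerp weights a = sin((1−f)δ)/sin δ ≈ 2.687, b = sin(fδ)/sin δ ≈ 2.567.
p = a·p₁ + b·p₂ ≈ (0.415, 0.332, -0.847); φ = arcsin(p_z) ≈ -57.89°, λ = atan2(p_y, p_x) ≈ 38.62°.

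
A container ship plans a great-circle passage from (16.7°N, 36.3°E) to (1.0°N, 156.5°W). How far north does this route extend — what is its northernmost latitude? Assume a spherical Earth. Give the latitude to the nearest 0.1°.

The great circle lies in the plane with unit normal n̂ = (p₁ × p₂)/|p₁ × p₂|.
Here n̂_z ≈ +0.573; the vertex latitude is φ_max = arccos|n̂_z| ≈ 55.1°.
Check via Clairaut: cos φ_max = |cos φ₁| · sin C = cos(16.7°)·sin(36.7°) ≈ 0.573, again giving ≈ 55.1°.

≈ 55.1°N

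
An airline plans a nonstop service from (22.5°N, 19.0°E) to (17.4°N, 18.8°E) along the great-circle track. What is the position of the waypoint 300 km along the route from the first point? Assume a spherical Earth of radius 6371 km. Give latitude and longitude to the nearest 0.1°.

Convert each endpoint to a unit vector on the sphere (x = cos φ cos λ, y = cos φ sin λ, z = sin φ).
The central angle between the endpoints is δ = arccos(p₁·p₂) ≈ 0.089 rad (5.1°). The total great-circle distance is δ·R ≈ 0.089 × 6371 ≈ 567 km, so the target fraction is f = 300/567 ≈ 0.529.
Interpolate at f ≈ 0.529 with slerp weights a = sin((1−f)δ)/sin δ ≈ 0.472, b = sin(fδ)/sin δ ≈ 0.529.
p = a·p₁ + b·p₂ ≈ (0.890, 0.305, 0.339); φ = arcsin(p_z) ≈ 19.80°, λ = atan2(p_y, p_x) ≈ 18.89°.

≈ (19.8°N, 18.9°E)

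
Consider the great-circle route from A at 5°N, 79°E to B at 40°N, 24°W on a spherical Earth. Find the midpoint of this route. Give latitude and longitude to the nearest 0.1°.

≈ 33.3°N, 36.8°E

The haversine formula gives a central angle δ ≈ 1.687 rad (96.6°) between the endpoints.
Interpolate at f = 1/2 with slerp weights a = sin((1−f)δ)/sin δ ≈ 0.752, b = sin(fδ)/sin δ ≈ 0.752.
p = a·p₁ + b·p₂ ≈ (0.669, 0.501, 0.549); φ = arcsin(p_z) ≈ 33.29°, λ = atan2(p_y, p_x) ≈ 36.82°.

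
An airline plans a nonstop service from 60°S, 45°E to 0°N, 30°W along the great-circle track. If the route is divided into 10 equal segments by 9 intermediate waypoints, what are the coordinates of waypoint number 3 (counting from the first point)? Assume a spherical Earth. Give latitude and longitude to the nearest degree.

≈ 48°S, 8°E

Convert each endpoint to a unit vector on the sphere (x = cos φ cos λ, y = cos φ sin λ, z = sin φ).
The central angle between the endpoints is δ = arccos(p₁·p₂) ≈ 1.441 rad (82.6°).
Interpolate at f = 3/10 with slerp weights a = sin((1−f)δ)/sin δ ≈ 0.853, b = sin(fδ)/sin δ ≈ 0.423.
p = a·p₁ + b·p₂ ≈ (0.668, 0.090, -0.739); φ = arcsin(p_z) ≈ -47.65°, λ = atan2(p_y, p_x) ≈ 7.71°.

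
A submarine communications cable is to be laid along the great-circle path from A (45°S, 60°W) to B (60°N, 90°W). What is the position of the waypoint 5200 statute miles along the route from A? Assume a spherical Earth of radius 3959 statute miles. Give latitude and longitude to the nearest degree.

≈ (29°N, 77°W)

From cos δ = sin φ₁ sin φ₂ + cos φ₁ cos φ₂ cos Δλ, the central angle is δ ≈ 1.882 rad (107.8°). The total great-circle distance is δ·R ≈ 1.882 × 3959 ≈ 7451 mi, so the target fraction is f = 5200/7451 ≈ 0.698.
Interpolate at f ≈ 0.698 with slerp weights a = sin((1−f)δ)/sin δ ≈ 0.566, b = sin(fδ)/sin δ ≈ 1.016.
p = a·p₁ + b·p₂ ≈ (0.200, -0.854, 0.480); φ = arcsin(p_z) ≈ 28.68°, λ = atan2(p_y, p_x) ≈ -76.83°.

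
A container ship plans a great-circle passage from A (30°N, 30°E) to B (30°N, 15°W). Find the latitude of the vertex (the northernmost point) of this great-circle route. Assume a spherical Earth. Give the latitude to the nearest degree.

The great circle lies in the plane with unit normal n̂ = (p₁ × p₂)/|p₁ × p₂|.
Here n̂_z ≈ -0.848; the vertex latitude is φ_max = arccos|n̂_z| ≈ 32.0°.
Check via Clairaut: cos φ_max = |cos φ₁| · sin C = cos(30.0°)·sin(78.3°) ≈ 0.848, again giving ≈ 32.0°.

≈ 32°N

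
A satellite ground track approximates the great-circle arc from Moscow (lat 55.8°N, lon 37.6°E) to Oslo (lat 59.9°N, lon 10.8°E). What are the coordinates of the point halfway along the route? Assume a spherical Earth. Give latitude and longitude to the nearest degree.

Convert each endpoint to a unit vector on the sphere (x = cos φ cos λ, y = cos φ sin λ, z = sin φ).
The central angle between the endpoints is δ = arccos(p₁·p₂) ≈ 0.257 rad (14.7°).
Interpolate at f = 1/2 with slerp weights a = sin((1−f)δ)/sin δ ≈ 0.504, b = sin(fδ)/sin δ ≈ 0.504.
p = a·p₁ + b·p₂ ≈ (0.473, 0.220, 0.853); φ = arcsin(p_z) ≈ 58.56°, λ = atan2(p_y, p_x) ≈ 24.98°.

≈ lat 59°N, lon 25°E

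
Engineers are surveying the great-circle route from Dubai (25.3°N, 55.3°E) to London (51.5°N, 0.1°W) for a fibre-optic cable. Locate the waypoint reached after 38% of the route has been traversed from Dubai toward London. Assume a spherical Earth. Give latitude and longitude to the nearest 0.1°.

Convert each endpoint to a unit vector on the sphere (x = cos φ cos λ, y = cos φ sin λ, z = sin φ).
The central angle between the endpoints is δ = arccos(p₁·p₂) ≈ 0.858 rad (49.2°).
Interpolate at f = 0.38 with slerp weights a = sin((1−f)δ)/sin δ ≈ 0.670, b = sin(fδ)/sin δ ≈ 0.423.
p = a·p₁ + b·p₂ ≈ (0.609, 0.498, 0.618); φ = arcsin(p_z) ≈ 38.16°, λ = atan2(p_y, p_x) ≈ 39.28°.

≈ 38.2°N, 39.3°E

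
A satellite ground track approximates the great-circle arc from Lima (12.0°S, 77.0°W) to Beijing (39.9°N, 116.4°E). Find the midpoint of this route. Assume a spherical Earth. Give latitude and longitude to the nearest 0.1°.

Write both endpoints as unit vectors p₁, p₂ with components (cos φ cos λ, cos φ sin λ, sin φ).
The central angle between the endpoints is δ = arccos(p₁·p₂) ≈ 2.613 rad (149.7°).
Interpolate at f = 1/2 with slerp weights a = sin((1−f)δ)/sin δ ≈ 1.913, b = sin(fδ)/sin δ ≈ 1.913.
p = a·p₁ + b·p₂ ≈ (-0.232, -0.509, 0.829); φ = arcsin(p_z) ≈ 56.02°, λ = atan2(p_y, p_x) ≈ -114.48°.

≈ 56.0°N, 114.5°W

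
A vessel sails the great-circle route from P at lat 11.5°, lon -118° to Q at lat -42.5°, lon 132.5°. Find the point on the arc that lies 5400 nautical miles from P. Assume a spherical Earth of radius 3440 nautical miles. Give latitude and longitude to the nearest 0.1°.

Write both endpoints as unit vectors p₁, p₂ with components (cos φ cos λ, cos φ sin λ, sin φ).
The central angle between the endpoints is δ = arccos(p₁·p₂) ≈ 1.956 rad (112.1°). The total great-circle distance is δ·R ≈ 1.956 × 3440 ≈ 6729 nmi, so the target fraction is f = 5400/6729 ≈ 0.802.
Interpolate at f ≈ 0.802 with slerp weights a = sin((1−f)δ)/sin δ ≈ 0.407, b = sin(fδ)/sin δ ≈ 1.079.
p = a·p₁ + b·p₂ ≈ (-0.725, 0.235, -0.648); φ = arcsin(p_z) ≈ -40.39°, λ = atan2(p_y, p_x) ≈ 162.05°.

≈ lat -40.4°, lon 162.0°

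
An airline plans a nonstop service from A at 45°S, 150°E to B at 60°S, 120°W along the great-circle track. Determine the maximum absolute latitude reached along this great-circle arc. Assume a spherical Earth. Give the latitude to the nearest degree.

The great circle lies in the plane with unit normal n̂ = (p₁ × p₂)/|p₁ × p₂|.
Here n̂_z ≈ +0.447; the vertex latitude is φ_max = arccos|n̂_z| ≈ 63.4°.
Check via Clairaut: cos φ_max = |cos φ₁| · sin C = cos(45.0°)·sin(140.8°) ≈ 0.447, again giving ≈ 63.4°.

≈ 63°S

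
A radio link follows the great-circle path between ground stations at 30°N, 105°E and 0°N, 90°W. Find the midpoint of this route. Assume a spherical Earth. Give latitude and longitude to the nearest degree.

≈ 61°N, 144°W

Convert each endpoint to a unit vector on the sphere (x = cos φ cos λ, y = cos φ sin λ, z = sin φ).
The central angle between the endpoints is δ = arccos(p₁·p₂) ≈ 2.562 rad (146.8°).
Interpolate at f = 1/2 with slerp weights a = sin((1−f)δ)/sin δ ≈ 1.749, b = sin(fδ)/sin δ ≈ 1.749.
p = a·p₁ + b·p₂ ≈ (-0.392, -0.286, 0.874); φ = arcsin(p_z) ≈ 60.98°, λ = atan2(p_y, p_x) ≈ -143.89°.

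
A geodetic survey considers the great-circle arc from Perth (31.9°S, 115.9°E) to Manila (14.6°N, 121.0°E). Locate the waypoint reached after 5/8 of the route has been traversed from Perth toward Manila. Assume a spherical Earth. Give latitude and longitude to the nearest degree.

The haversine formula gives a central angle δ ≈ 0.816 rad (46.8°) between the endpoints.
Interpolate at f = 5/8 with slerp weights a = sin((1−f)δ)/sin δ ≈ 0.414, b = sin(fδ)/sin δ ≈ 0.670.
p = a·p₁ + b·p₂ ≈ (-0.487, 0.872, -0.050); φ = arcsin(p_z) ≈ -2.84°, λ = atan2(p_y, p_x) ≈ 119.21°.

≈ (3°S, 119°E)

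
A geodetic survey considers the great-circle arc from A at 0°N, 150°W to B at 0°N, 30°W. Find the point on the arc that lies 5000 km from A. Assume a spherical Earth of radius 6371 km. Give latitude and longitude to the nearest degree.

From cos δ = sin φ₁ sin φ₂ + cos φ₁ cos φ₂ cos Δλ, the central angle is δ ≈ 2.094 rad (120.0°). The total great-circle distance is δ·R ≈ 2.094 × 6371 ≈ 13343 km, so the target fraction is f = 5000/13343 ≈ 0.375.
Interpolate at f ≈ 0.375 with slerp weights a = sin((1−f)δ)/sin δ ≈ 1.116, b = sin(fδ)/sin δ ≈ 0.816.
p = a·p₁ + b·p₂ ≈ (-0.259, -0.966, 0.000); φ = arcsin(p_z) ≈ 0.00°, λ = atan2(p_y, p_x) ≈ -105.03°.

≈ 0°N, 105°W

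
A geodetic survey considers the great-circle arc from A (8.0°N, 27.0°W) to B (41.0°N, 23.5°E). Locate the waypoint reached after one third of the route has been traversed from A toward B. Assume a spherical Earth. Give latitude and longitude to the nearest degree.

≈ (21°N, 13°W)

From cos δ = sin φ₁ sin φ₂ + cos φ₁ cos φ₂ cos Δλ, the central angle is δ ≈ 0.968 rad (55.5°).
Interpolate at f = 1/3 with slerp weights a = sin((1−f)δ)/sin δ ≈ 0.730, b = sin(fδ)/sin δ ≈ 0.385.
p = a·p₁ + b·p₂ ≈ (0.911, -0.212, 0.354); φ = arcsin(p_z) ≈ 20.74°, λ = atan2(p_y, p_x) ≈ -13.13°.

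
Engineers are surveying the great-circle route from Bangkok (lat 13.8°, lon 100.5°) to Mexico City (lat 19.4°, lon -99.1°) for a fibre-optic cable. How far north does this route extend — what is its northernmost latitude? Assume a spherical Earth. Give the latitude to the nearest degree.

The great circle lies in the plane with unit normal n̂ = (p₁ × p₂)/|p₁ × p₂|.
Here n̂_z ≈ +0.495; the vertex latitude is φ_max = arccos|n̂_z| ≈ 60.4°.
Check via Clairaut: cos φ_max = |cos φ₁| · sin C = cos(13.8°)·sin(30.6°) ≈ 0.495, again giving ≈ 60.4°.

≈ 60°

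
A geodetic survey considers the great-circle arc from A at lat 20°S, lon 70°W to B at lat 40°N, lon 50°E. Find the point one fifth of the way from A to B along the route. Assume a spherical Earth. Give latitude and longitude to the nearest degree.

≈ lat 4°S, lon 50°W

Convert each endpoint to a unit vector on the sphere (x = cos φ cos λ, y = cos φ sin λ, z = sin φ).
The central angle between the endpoints is δ = arccos(p₁·p₂) ≈ 2.189 rad (125.4°).
Interpolate at f = 1/5 with slerp weights a = sin((1−f)δ)/sin δ ≈ 1.207, b = sin(fδ)/sin δ ≈ 0.520.
p = a·p₁ + b·p₂ ≈ (0.644, -0.761, -0.078); φ = arcsin(p_z) ≈ -4.50°, λ = atan2(p_y, p_x) ≈ -49.74°.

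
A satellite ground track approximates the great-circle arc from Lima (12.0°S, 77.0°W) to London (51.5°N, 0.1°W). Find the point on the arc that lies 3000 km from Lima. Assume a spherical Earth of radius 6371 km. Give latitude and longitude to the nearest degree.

Write both endpoints as unit vectors p₁, p₂ with components (cos φ cos λ, cos φ sin λ, sin φ).
The central angle between the endpoints is δ = arccos(p₁·p₂) ≈ 1.596 rad (91.4°). The total great-circle distance is δ·R ≈ 1.596 × 6371 ≈ 10165 km, so the target fraction is f = 3000/10165 ≈ 0.295.
Interpolate at f ≈ 0.295 with slerp weights a = sin((1−f)δ)/sin δ ≈ 0.902, b = sin(fδ)/sin δ ≈ 0.454.
p = a·p₁ + b·p₂ ≈ (0.481, -0.861, 0.168); φ = arcsin(p_z) ≈ 9.64°, λ = atan2(p_y, p_x) ≈ -60.79°.

≈ (10°N, 61°W)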